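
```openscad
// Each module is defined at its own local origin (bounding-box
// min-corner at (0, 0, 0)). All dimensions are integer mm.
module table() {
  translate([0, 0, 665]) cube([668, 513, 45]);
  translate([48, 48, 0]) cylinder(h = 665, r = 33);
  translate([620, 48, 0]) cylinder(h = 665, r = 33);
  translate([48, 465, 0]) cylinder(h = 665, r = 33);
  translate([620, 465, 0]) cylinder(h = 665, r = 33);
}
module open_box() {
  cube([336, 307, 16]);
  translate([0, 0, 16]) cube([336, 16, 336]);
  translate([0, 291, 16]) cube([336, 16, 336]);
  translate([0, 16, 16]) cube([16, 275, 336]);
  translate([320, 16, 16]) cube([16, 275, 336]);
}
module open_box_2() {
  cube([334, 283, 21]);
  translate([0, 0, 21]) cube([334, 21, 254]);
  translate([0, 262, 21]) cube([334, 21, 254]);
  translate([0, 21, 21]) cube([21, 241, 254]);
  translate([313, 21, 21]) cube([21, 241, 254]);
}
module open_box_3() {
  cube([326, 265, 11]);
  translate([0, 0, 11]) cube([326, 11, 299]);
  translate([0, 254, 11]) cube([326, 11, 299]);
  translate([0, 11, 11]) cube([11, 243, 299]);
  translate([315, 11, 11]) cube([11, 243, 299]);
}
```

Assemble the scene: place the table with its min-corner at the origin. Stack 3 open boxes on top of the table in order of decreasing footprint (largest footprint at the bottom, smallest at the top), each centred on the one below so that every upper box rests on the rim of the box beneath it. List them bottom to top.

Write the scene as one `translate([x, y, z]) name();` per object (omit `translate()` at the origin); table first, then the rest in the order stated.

table();
translate([166, 103, 710]) open_box();
translate([167, 115, 1062]) open_box_2();
translate([171, 124, 1337]) open_box_3();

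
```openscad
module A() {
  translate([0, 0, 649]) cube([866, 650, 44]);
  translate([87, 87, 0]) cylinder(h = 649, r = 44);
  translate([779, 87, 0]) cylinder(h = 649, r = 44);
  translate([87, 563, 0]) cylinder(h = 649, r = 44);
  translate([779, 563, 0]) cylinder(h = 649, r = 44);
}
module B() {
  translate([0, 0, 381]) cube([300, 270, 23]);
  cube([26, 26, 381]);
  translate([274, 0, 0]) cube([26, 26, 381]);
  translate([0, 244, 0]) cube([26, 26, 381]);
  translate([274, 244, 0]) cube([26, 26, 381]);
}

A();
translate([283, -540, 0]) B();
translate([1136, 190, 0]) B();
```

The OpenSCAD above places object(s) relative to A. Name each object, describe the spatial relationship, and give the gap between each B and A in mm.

Each stool's nearest face is 270 mm from the table's bounding box.

A is a table. B is a stool. Two stools sit around the table at the −y, +x sides. The gap between each stool and the table is 270 mm.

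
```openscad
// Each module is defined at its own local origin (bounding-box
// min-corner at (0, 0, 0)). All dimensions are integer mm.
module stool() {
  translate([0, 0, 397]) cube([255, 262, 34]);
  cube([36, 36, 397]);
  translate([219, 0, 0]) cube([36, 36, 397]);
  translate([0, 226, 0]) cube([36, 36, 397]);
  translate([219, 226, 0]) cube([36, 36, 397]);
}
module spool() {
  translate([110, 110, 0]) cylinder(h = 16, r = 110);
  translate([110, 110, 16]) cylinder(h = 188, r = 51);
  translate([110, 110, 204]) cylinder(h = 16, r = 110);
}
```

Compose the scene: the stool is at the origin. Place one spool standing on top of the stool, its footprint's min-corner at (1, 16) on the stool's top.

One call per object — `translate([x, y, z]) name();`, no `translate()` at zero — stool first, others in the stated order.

stool();
translate([1, 16, 431]) spool();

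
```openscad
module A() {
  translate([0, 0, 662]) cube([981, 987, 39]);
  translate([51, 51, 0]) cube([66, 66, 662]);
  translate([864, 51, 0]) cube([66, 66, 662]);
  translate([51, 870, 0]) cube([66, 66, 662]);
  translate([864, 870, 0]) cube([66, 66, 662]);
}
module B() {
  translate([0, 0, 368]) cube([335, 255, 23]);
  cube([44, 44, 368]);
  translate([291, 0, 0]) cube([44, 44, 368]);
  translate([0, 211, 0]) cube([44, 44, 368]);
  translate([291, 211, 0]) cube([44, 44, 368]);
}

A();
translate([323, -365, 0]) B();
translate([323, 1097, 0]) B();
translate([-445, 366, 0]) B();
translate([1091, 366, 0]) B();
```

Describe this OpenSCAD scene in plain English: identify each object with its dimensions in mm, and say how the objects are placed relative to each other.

A is a table with a 981×987 mm rectangular top, 39 mm thick, top surface at z = 701 mm, supported by four 66×66 mm square legs, each inset 51 mm from the nearest pair of top edges, running from the floor.

B is a four-legged stool. The seat is a 335×255×23 mm slab whose top surface is at z = 391 mm; four square legs, each 44×44 mm in cross-section, run from the floor (z = 0) to the underside of the seat, each flush with a corner of the seat.

Four stools sit around the table at the −y, +y, −x, +x sides.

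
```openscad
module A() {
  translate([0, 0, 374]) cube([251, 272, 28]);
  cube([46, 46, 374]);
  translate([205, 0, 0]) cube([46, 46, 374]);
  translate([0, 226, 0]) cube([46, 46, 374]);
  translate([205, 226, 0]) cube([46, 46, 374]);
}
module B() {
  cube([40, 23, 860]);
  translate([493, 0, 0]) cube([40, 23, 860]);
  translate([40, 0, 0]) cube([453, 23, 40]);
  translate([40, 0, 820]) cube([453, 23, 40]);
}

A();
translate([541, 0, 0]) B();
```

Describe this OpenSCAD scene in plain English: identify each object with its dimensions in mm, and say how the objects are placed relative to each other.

A is a four-legged stool. The seat is 251×272 mm, 28 mm thick, top at z = 402 mm. It stands on four square legs, each 46×46 mm in cross-section, from z = 0 to the seat underside, each flush with a corner of the seat.

B is a rectangular picture frame lying in the x–z plane (depth along y). The opening is 453 mm wide (x) by 780 mm tall (z), surrounded by a border 40 mm wide on all four sides. The frame is 23 mm deep and is made of two full-height vertical stiles with two horizontal rails fitted between them.

The picture frame is on the floor beside the stool on its +x side.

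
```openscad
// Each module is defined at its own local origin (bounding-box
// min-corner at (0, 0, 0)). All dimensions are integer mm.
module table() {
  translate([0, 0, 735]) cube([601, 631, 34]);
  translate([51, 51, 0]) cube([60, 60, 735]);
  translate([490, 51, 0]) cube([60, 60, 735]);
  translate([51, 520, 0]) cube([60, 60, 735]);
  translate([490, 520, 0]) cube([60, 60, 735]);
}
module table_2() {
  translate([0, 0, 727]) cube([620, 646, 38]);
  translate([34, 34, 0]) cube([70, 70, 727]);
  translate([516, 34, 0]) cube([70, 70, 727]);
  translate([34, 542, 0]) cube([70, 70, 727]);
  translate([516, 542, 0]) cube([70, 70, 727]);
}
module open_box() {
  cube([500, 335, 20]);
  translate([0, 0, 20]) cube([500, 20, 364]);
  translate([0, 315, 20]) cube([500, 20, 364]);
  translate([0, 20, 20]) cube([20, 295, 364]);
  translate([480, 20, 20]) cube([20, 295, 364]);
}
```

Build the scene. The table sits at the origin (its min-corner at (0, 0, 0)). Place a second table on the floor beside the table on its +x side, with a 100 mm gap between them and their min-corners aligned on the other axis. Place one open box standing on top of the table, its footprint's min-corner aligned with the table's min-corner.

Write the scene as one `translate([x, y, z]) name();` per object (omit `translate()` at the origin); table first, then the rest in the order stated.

table();
translate([701, 0, 0]) table_2();
translate([0, 0, 769]) open_box();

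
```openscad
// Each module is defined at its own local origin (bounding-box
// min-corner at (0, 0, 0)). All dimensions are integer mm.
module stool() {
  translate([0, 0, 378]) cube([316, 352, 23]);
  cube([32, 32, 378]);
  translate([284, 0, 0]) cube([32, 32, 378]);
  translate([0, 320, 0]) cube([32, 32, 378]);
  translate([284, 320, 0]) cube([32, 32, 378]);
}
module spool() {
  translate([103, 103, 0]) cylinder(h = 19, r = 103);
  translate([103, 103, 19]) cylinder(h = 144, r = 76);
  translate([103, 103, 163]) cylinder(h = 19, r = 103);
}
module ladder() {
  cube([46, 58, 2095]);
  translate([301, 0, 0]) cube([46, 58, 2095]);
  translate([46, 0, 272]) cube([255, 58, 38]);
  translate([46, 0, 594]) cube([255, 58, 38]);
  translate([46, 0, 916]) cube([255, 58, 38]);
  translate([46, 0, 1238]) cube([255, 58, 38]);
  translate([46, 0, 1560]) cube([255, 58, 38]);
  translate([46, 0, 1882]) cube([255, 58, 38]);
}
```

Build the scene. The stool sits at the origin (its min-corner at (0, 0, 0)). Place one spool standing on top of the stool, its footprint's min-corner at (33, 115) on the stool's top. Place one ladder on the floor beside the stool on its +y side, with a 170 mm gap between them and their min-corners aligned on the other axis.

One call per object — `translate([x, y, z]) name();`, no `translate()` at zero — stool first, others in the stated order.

stool();
translate([33, 115, 401]) spool();
translate([0, 522, 0]) ladder();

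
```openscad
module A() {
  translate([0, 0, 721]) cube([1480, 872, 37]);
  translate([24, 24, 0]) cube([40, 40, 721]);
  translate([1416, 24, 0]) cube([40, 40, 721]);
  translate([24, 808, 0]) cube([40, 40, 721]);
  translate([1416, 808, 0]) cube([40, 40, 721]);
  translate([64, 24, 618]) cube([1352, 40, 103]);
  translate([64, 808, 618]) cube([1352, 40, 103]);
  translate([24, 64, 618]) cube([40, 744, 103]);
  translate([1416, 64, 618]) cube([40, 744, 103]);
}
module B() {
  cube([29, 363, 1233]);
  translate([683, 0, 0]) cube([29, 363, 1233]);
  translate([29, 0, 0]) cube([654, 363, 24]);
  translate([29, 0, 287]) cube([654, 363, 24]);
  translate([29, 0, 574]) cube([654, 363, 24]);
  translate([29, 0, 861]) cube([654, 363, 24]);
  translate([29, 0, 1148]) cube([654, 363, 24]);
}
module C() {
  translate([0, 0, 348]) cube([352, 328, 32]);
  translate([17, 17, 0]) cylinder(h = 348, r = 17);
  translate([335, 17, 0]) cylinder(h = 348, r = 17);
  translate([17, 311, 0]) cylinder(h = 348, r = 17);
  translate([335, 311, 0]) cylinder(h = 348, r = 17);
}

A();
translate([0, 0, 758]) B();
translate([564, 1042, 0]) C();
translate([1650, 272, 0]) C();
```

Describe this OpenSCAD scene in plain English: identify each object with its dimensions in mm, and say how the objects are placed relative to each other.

A is a rectangular dining table. The top is 1480×872×37 mm with its upper surface at z = 758 mm. It stands on four 40×40 mm square legs, each inset 24 mm from the nearest pair of top edges, running from the floor to the underside of the top. Four apron rails, 40 mm thick and 103 mm tall, run between adjacent legs with their top edges flush with the underside of the top and their outer faces flush with the legs' outer faces.

B is an open bookshelf. Two side panels, each 29 mm thick, 363 mm deep and 1233 mm tall, stand 712 mm apart (outside-to-outside). Between them sit 5 shelves, each 24 mm thick and 363 mm deep, spanning the full gap between the sides. The bottom shelf rests on the floor (its underside at z = 0) and the clear gap between one shelf's top and the next shelf's underside is 263 mm.

C is a four-legged stool. The seat is a 352×328×32 mm slab whose top surface is at z = 380 mm; four round legs, each 34 mm in diameter, run from the floor (z = 0) to the underside of the seat, each leg's axis is inset half a diameter from the nearest pair of seat edges (so the leg's bounding box is flush with the corner).

The bookshelf is on top of the table. Two stools sit around the table at the +y, +x sides.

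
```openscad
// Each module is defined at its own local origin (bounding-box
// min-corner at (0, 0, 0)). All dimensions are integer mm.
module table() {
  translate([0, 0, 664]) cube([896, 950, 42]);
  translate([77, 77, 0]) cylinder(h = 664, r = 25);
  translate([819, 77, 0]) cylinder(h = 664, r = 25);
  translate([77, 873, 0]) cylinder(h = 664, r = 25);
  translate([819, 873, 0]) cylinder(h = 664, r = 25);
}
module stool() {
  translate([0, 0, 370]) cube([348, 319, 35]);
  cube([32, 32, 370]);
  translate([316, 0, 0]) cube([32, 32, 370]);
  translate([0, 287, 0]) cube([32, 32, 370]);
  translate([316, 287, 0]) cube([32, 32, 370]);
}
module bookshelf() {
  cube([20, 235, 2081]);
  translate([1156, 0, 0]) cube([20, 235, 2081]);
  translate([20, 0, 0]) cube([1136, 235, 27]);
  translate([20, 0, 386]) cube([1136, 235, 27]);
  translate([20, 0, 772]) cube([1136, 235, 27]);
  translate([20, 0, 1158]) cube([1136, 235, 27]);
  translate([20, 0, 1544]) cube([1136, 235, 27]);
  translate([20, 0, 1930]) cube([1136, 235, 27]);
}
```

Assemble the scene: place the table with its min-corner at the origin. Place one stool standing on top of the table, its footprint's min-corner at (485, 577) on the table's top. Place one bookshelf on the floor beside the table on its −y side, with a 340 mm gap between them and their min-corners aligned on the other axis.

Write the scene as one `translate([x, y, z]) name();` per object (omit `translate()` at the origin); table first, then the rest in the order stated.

table();
translate([485, 577, 706]) stool();
translate([0, -575, 0]) bookshelf();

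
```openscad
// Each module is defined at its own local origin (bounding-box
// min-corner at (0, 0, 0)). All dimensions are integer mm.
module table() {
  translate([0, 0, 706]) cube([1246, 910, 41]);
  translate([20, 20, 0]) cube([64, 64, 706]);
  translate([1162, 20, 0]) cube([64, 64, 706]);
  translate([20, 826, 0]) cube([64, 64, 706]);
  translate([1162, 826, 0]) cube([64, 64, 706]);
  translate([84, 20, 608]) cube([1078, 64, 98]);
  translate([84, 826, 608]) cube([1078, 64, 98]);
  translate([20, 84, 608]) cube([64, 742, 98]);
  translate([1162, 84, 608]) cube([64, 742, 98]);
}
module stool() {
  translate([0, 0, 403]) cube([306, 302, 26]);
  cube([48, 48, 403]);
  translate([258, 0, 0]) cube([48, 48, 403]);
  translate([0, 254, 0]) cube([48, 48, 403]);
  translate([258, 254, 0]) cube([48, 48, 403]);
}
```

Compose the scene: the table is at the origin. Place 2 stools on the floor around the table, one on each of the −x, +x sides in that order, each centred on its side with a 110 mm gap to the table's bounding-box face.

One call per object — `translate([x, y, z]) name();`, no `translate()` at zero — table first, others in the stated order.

table();
translate([-416, 304, 0]) stool();
translate([1356, 304, 0]) stool();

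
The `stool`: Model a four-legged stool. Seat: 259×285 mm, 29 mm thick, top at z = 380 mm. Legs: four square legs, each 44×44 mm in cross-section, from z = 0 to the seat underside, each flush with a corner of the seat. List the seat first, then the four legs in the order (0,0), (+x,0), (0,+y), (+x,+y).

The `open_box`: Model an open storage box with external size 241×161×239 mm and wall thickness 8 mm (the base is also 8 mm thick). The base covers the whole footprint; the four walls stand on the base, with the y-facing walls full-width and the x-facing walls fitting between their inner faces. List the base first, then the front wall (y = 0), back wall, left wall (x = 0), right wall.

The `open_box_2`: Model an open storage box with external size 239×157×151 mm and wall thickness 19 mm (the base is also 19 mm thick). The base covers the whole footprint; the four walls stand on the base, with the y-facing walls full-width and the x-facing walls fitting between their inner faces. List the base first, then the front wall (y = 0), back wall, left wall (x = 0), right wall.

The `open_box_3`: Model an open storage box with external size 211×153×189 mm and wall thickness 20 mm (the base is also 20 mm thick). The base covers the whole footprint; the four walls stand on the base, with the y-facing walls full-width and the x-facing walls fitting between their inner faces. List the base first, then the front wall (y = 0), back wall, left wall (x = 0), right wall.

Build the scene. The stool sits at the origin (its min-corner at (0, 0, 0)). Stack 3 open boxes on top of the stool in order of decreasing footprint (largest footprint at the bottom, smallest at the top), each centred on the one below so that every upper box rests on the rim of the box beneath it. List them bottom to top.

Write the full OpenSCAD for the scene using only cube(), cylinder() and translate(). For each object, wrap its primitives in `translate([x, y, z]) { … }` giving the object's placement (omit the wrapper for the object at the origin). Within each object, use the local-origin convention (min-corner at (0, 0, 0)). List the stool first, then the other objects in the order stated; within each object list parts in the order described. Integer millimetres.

translate([0, 0, 351]) cube([259, 285, 29]);
cube([44, 44, 351]);
translate([215, 0, 0]) cube([44, 44, 351]);
translate([0, 241, 0]) cube([44, 44, 351]);
translate([215, 241, 0]) cube([44, 44, 351]);
translate([9, 62, 380]) {
  cube([241, 161, 8]);
  translate([0, 0, 8]) cube([241, 8, 231]);
  translate([0, 153, 8]) cube([241, 8, 231]);
  translate([0, 8, 8]) cube([8, 145, 231]);
  translate([233, 8, 8]) cube([8, 145, 231]);
}
translate([10, 64, 619]) {
  cube([239, 157, 19]);
  translate([0, 0, 19]) cube([239, 19, 132]);
  translate([0, 138, 19]) cube([239, 19, 132]);
  translate([0, 19, 19]) cube([19, 119, 132]);
  translate([220, 19, 19]) cube([19, 119, 132]);
}
translate([24, 66, 770]) {
  cube([211, 153, 20]);
  translate([0, 0, 20]) cube([211, 20, 169]);
  translate([0, 133, 20]) cube([211, 20, 169]);
  translate([0, 20, 20]) cube([20, 113, 169]);
  translate([191, 20, 20]) cube([20, 113, 169]);
}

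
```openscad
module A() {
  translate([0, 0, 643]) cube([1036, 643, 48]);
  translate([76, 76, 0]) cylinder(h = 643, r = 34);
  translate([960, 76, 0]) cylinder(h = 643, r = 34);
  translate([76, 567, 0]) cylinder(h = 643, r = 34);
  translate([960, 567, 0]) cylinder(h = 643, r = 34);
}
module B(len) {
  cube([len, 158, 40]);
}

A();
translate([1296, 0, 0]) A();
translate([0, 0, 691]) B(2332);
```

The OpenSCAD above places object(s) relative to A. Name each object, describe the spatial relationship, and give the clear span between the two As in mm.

A is a table. B is a beam. A beam spans the tops of two tables. The clear span between the two tables is 260 mm.

Second table starts at x = 1296; first ends at x = 1036; clear span = 1296 − 1036 = 260 mm.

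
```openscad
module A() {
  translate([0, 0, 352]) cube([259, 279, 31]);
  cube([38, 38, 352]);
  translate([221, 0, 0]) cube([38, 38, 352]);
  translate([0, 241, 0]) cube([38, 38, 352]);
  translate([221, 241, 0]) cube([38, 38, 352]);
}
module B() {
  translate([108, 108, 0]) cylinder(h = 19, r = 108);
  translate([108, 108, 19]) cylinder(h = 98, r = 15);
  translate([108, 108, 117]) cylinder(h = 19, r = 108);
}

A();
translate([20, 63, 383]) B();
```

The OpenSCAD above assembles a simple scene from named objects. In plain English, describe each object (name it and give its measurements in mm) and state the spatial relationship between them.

A is a four-legged stool. The seat is 259×279 mm, 31 mm thick, top at z = 383 mm. It stands on four square legs, each 38×38 mm in cross-section, from z = 0 to the seat underside, each flush with a corner of the seat.

B is a spool: two coaxial disc flanges of radius 108 mm and thickness 19 mm, joined by a core cylinder of radius 15 mm and height 98 mm. The lower flange rests on z = 0 and the three cylinders share a vertical axis.

The spool is on top of the stool.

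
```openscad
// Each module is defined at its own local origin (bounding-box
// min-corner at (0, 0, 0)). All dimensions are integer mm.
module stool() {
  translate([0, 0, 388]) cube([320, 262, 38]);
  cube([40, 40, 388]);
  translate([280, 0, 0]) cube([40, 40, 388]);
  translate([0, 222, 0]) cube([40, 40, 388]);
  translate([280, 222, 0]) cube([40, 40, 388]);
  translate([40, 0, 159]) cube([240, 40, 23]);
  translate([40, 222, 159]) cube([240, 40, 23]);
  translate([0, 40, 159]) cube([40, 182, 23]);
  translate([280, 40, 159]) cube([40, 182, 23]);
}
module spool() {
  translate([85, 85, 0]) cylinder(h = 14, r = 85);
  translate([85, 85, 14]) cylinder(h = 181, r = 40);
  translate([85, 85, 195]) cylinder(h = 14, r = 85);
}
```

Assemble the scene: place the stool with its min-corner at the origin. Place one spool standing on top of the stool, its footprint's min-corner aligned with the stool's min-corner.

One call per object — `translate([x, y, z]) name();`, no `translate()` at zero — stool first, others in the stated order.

stool();
translate([0, 0, 426]) spool();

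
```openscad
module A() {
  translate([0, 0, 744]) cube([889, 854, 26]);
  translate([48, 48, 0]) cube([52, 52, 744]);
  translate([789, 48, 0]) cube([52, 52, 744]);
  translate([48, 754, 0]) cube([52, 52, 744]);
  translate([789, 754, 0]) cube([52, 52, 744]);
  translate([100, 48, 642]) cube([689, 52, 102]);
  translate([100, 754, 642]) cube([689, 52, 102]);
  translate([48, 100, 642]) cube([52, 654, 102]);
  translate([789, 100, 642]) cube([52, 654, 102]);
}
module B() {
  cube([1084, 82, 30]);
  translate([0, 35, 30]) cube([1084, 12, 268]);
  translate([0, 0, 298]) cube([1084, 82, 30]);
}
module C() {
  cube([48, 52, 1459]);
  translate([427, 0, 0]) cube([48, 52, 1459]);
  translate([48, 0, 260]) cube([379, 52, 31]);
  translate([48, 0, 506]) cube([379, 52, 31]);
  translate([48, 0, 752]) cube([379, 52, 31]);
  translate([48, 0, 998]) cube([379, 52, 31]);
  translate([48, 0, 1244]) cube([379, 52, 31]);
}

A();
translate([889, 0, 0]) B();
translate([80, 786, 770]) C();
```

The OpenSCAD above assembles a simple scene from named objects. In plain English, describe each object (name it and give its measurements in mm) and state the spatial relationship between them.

A is a table: top 889 mm (x) × 854 mm (y), 26 mm thick, upper face at z = 770 mm, on four 52×52 mm square legs, each inset 48 mm from the nearest pair of top edges, running from z = 0 to the bottom of the top. Four apron rails, 52 mm thick and 102 mm tall, run between adjacent legs with their top edges flush with the underside of the top and their outer faces flush with the legs' outer faces.

B is an I-beam lying along x, 1084 mm long. Overall section height 328 mm. Two flanges 82 mm wide (y) and 30 mm thick, one on the floor and one at the top; a web 12 mm thick runs between them, centred on the flange width.

C is a wooden ladder with two side rails of 48×52 mm section and 1459 mm height, set 475 mm apart overall. Between them run 5 rectangular rungs (52 mm deep, 31 mm thick), front faces flush with the rails' −y face. The bottom of the first rung is 260 mm above the floor and each subsequent rung is 246 mm higher than the one below.

The I-beam is against the table's +x side, with their −y faces flush. The ladder is on top of the table.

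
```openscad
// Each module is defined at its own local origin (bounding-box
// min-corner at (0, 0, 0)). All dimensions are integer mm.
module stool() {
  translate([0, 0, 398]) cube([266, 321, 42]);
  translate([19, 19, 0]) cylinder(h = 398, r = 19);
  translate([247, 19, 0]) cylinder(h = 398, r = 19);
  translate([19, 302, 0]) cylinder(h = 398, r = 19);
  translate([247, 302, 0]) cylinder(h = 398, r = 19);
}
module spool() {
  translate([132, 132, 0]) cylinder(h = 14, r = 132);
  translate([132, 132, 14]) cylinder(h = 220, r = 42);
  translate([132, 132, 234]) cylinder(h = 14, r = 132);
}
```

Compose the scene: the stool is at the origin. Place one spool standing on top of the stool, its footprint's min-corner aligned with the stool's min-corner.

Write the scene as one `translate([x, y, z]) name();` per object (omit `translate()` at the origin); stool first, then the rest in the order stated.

stool();
translate([0, 0, 440]) spool();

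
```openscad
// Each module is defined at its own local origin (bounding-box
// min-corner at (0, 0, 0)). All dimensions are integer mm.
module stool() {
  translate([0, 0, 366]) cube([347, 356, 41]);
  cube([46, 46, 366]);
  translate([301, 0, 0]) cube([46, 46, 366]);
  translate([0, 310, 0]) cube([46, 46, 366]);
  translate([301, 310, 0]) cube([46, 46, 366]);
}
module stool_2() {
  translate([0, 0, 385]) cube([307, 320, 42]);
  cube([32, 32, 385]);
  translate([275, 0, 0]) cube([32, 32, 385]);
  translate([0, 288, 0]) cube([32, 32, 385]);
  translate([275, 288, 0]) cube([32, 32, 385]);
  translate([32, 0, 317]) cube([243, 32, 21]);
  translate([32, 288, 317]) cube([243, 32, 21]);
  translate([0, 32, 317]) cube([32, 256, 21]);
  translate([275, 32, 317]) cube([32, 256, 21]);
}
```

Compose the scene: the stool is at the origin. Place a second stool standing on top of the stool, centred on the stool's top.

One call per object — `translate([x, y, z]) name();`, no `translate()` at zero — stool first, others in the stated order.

stool();
translate([20, 18, 407]) stool_2();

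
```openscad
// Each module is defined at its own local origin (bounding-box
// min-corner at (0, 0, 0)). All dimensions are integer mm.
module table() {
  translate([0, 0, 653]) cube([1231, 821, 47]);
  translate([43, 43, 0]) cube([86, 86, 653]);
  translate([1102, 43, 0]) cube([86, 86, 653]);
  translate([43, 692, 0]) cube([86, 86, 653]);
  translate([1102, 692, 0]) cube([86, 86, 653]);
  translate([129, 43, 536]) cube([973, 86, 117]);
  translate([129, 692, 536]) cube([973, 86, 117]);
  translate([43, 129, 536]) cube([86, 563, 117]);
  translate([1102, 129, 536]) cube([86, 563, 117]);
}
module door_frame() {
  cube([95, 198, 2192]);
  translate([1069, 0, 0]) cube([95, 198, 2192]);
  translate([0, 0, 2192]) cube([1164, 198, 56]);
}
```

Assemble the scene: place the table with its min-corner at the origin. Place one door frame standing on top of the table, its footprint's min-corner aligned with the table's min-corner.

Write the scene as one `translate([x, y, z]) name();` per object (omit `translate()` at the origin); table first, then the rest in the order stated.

table();
translate([0, 0, 700]) door_frame();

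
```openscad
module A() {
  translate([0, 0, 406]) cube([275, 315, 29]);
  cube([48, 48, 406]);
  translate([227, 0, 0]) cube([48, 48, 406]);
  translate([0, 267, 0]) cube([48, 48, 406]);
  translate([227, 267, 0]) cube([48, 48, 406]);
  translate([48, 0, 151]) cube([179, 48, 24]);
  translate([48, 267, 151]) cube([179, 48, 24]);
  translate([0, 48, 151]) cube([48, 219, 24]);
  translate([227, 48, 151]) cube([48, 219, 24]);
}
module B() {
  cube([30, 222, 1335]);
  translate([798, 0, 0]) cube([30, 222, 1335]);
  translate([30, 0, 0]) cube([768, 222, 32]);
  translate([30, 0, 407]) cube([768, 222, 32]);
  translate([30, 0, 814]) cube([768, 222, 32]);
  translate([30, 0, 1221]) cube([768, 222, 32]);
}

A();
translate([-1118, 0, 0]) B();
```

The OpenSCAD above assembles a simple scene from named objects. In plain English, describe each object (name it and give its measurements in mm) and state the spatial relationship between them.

A is a simple wooden stool: a rectangular seat 275 mm (x) by 315 mm (y), 29 mm thick, top face at z = 435 mm, on four square legs, each 48×48 mm in cross-section. The legs rest on z = 0, each flush with a corner of the seat. Four stretchers, 48 mm wide and 24 mm tall, connect adjacent legs with their undersides at z = 151 mm, each running between the inner faces of the legs it joins and aligned with the legs' outer faces on the other axis.

B is an open bookshelf. Two side panels, each 30 mm thick, 222 mm deep and 1335 mm tall, stand 828 mm apart (outside-to-outside). Between them sit 4 shelves, each 32 mm thick and 222 mm deep, spanning the full gap between the sides. The bottom shelf rests on the floor (its underside at z = 0) and the clear gap between one shelf's top and the next shelf's underside is 375 mm.

The bookshelf is on the floor beside the stool on its −x side.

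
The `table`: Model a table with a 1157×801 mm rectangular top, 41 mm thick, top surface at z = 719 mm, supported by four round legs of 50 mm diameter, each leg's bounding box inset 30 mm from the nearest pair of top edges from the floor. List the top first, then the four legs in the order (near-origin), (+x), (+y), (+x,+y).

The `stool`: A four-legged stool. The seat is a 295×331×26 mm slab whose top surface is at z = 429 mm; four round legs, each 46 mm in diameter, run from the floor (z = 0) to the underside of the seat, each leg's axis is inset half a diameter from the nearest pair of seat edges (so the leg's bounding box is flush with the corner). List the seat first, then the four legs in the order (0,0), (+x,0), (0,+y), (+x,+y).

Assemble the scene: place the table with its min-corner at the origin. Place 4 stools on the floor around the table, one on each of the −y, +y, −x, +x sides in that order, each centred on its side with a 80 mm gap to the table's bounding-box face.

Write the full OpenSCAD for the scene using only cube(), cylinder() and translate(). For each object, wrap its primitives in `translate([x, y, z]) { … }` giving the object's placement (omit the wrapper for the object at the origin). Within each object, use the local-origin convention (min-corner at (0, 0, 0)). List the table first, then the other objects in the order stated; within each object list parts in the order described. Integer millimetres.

translate([0, 0, 678]) cube([1157, 801, 41]);
translate([55, 55, 0]) cylinder(h = 678, r = 25);
translate([1102, 55, 0]) cylinder(h = 678, r = 25);
translate([55, 746, 0]) cylinder(h = 678, r = 25);
translate([1102, 746, 0]) cylinder(h = 678, r = 25);
translate([431, -411, 0]) {
  translate([0, 0, 403]) cube([295, 331, 26]);
  translate([23, 23, 0]) cylinder(h = 403, r = 23);
  translate([272, 23, 0]) cylinder(h = 403, r = 23);
  translate([23, 308, 0]) cylinder(h = 403, r = 23);
  translate([272, 308, 0]) cylinder(h = 403, r = 23);
}
translate([431, 881, 0]) {
  translate([0, 0, 403]) cube([295, 331, 26]);
  translate([23, 23, 0]) cylinder(h = 403, r = 23);
  translate([272, 23, 0]) cylinder(h = 403, r = 23);
  translate([23, 308, 0]) cylinder(h = 403, r = 23);
  translate([272, 308, 0]) cylinder(h = 403, r = 23);
}
translate([-375, 235, 0]) {
  translate([0, 0, 403]) cube([295, 331, 26]);
  translate([23, 23, 0]) cylinder(h = 403, r = 23);
  translate([272, 23, 0]) cylinder(h = 403, r = 23);
  translate([23, 308, 0]) cylinder(h = 403, r = 23);
  translate([272, 308, 0]) cylinder(h = 403, r = 23);
}
translate([1237, 235, 0]) {
  translate([0, 0, 403]) cube([295, 331, 26]);
  translate([23, 23, 0]) cylinder(h = 403, r = 23);
  translate([272, 23, 0]) cylinder(h = 403, r = 23);
  translate([23, 308, 0]) cylinder(h = 403, r = 23);
  translate([272, 308, 0]) cylinder(h = 403, r = 23);
}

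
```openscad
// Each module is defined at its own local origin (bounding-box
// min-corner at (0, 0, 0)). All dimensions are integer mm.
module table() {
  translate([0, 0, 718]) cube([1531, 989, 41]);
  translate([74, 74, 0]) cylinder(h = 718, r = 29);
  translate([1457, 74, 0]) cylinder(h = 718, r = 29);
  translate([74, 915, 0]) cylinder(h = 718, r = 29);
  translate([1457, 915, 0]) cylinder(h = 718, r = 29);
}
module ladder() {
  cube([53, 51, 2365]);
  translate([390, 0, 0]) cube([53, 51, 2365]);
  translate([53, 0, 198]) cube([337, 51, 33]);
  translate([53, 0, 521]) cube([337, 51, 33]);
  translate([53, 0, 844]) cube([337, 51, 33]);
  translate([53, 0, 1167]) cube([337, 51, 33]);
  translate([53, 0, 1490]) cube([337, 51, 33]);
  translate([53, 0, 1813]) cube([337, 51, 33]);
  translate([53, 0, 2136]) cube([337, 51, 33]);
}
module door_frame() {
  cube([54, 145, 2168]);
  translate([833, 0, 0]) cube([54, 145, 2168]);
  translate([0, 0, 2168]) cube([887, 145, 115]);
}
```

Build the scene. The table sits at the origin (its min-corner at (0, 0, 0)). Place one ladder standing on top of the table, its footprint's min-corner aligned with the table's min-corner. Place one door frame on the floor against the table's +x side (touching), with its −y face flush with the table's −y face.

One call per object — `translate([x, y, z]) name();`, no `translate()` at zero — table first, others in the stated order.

table();
translate([0, 0, 759]) ladder();
translate([1531, 0, 0]) door_frame();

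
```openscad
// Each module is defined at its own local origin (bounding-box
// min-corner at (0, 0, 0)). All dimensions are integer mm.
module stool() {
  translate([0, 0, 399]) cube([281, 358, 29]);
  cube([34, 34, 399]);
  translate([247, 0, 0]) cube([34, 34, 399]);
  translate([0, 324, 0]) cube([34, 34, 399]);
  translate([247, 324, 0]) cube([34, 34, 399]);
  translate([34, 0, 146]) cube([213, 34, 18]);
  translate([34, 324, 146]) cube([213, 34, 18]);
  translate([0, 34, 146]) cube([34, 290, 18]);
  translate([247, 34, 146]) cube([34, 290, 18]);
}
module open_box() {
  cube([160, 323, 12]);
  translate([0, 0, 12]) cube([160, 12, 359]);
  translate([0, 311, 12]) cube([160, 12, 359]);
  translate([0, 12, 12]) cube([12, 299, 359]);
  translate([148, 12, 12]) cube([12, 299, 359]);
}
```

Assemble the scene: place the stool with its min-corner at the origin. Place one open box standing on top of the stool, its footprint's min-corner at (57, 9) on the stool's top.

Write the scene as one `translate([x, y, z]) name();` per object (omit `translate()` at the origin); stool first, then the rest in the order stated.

stool();
translate([57, 9, 428]) open_box();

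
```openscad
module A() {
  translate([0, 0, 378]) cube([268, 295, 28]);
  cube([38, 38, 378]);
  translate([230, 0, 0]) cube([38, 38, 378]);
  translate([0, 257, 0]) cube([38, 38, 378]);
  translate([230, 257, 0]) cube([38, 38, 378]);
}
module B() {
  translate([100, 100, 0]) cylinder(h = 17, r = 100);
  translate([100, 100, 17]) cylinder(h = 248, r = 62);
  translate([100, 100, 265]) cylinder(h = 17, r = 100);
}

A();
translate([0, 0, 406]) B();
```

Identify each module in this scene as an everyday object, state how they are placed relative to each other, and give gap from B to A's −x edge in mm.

A is a stool. B is a spool. The spool is on top of the stool. The gap from the spool to the stool's −x edge is 0 mm.

The spool's min-x is at 0; the stool's min-x is 0; gap = 0 mm.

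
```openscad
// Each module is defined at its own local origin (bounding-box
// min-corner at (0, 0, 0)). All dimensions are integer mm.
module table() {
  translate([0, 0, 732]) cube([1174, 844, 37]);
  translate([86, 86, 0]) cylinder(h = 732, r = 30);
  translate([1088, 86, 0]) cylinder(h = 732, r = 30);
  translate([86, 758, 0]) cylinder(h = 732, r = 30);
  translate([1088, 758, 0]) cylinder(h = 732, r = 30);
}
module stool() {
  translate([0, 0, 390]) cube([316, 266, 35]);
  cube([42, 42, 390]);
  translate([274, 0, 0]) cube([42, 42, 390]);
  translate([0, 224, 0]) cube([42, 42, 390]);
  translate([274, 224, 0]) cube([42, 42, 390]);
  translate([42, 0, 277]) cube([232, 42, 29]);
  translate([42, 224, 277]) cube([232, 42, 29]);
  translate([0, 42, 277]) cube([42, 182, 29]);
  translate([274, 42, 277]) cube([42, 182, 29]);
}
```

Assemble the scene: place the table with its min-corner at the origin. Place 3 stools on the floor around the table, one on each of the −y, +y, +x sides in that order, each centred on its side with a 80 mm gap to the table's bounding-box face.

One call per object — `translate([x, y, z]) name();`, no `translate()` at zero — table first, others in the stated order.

table();
translate([429, -346, 0]) stool();
translate([429, 924, 0]) stool();
translate([1254, 289, 0]) stool();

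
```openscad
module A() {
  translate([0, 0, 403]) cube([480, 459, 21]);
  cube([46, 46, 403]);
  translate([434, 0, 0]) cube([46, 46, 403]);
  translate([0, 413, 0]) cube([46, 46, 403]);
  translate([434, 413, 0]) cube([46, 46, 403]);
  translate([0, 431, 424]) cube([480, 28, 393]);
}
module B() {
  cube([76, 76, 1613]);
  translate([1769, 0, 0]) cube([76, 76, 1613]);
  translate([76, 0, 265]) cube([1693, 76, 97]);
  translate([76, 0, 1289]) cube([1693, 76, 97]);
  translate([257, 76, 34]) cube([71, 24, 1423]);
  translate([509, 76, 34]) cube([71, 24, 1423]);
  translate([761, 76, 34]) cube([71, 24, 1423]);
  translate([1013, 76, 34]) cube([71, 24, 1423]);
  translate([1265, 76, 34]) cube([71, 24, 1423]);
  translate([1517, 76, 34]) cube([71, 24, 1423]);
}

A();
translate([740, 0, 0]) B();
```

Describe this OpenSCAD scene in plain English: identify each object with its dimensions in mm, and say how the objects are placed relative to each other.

A is a chair: 480×459 mm seat, 21 mm thick, top at z = 424 mm, on four 46 mm square corner legs flush with the seat edges. A 28 mm thick backrest slab spans the full seat width, extending 393 mm above the seat top, its back face flush with the seat's +y edge.

B is a fence section. Two 76×76 mm posts, 1613 mm tall, stand on the floor with a clear span of 1693 mm between their inner faces. Two horizontal rails of 76×97 mm section span the gap between the posts with their undersides at z = 265 mm and z = 1289 mm, flush with the posts' −y face. 6 pickets, each 71 mm wide, 24 mm thick and 1423 mm tall, are fixed to the +y face of the rails with their bottoms at z = 34 mm, evenly spaced across the span with equal gaps (rounded down to the nearest mm) at the −x end and between each pair — any rounding remainder accumulates at the +x end.

The fence section is on the floor beside the chair on its +x side.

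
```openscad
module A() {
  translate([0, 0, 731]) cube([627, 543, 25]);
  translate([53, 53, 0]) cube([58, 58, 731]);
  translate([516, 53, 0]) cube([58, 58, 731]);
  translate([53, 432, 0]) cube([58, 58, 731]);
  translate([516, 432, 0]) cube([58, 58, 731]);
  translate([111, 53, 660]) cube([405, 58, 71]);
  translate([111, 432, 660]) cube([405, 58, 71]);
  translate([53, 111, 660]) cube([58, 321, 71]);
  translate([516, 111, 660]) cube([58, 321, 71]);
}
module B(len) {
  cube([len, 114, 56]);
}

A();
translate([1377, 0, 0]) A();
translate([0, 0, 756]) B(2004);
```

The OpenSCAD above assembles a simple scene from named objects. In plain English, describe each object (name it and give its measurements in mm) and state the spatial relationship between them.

A is a table: top 627 mm (x) × 543 mm (y), 25 mm thick, upper face at z = 756 mm, on four 58×58 mm square legs, each inset 53 mm from the nearest pair of top edges, running from z = 0 to the bottom of the top. Four apron rails, 58 mm thick and 71 mm tall, run between adjacent legs with their top edges flush with the underside of the top and their outer faces flush with the legs' outer faces.

B is a rectangular beam 2004 mm long (x), 114 mm deep (y), 56 mm thick (z).

The beam spans the tops of two tables placed 750 mm apart, resting at z = 756 mm.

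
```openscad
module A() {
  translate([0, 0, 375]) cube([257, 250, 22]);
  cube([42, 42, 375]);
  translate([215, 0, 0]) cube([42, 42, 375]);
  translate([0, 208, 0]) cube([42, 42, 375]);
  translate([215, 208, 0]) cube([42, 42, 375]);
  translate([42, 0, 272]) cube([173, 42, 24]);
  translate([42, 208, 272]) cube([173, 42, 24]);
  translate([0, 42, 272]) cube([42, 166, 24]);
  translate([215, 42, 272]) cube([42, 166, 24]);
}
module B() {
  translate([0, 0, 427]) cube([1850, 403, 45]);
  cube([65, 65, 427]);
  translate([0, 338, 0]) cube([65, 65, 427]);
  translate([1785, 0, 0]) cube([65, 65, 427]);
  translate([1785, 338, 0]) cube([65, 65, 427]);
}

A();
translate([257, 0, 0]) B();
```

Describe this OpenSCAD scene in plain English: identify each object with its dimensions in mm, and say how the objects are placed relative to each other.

A is a four-legged stool. The seat is 257×250 mm, 22 mm thick, top at z = 397 mm. It stands on four square legs, each 42×42 mm in cross-section, from z = 0 to the seat underside, each flush with a corner of the seat. Four stretchers, 42 mm wide and 24 mm tall, connect adjacent legs with their undersides at z = 272 mm, each running between the inner faces of the legs it joins and aligned with the legs' outer faces on the other axis.

B is a bench: a 1850×403 mm seat slab, 45 mm thick, top at z = 472 mm, on four 65×65 mm square legs flush with the seat corners and standing on z = 0.

The bench is against the stool's +x side, with their −y faces flush.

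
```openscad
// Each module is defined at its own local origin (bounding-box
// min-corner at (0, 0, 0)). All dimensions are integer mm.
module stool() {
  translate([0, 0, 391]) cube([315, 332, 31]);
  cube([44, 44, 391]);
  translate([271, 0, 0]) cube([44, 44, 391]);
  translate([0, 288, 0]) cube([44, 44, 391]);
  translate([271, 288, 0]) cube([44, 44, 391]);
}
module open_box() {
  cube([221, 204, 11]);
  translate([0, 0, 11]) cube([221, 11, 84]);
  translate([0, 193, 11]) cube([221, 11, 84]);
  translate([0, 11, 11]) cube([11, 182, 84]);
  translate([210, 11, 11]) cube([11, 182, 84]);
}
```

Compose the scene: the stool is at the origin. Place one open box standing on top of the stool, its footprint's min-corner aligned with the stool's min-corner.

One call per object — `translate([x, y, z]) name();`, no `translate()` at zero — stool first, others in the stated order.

stool();
translate([0, 0, 422]) open_box();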